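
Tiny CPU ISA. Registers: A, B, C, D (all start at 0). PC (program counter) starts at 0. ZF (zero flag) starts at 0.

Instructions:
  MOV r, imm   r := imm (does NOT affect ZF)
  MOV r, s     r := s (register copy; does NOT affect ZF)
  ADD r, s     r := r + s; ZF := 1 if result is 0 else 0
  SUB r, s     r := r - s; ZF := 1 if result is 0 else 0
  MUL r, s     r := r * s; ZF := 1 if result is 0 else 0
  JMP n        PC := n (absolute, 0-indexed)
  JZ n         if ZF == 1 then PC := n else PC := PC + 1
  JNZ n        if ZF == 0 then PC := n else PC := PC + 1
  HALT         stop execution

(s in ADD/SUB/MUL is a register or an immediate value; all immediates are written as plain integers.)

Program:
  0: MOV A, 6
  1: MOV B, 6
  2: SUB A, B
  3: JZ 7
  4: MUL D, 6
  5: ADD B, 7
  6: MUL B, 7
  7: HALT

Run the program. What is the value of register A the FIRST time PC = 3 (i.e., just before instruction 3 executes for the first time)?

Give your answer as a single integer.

Step 1: PC=0 exec 'MOV A, 6'. After: A=6 B=0 C=0 D=0 ZF=0 PC=1
Step 2: PC=1 exec 'MOV B, 6'. After: A=6 B=6 C=0 D=0 ZF=0 PC=2
Step 3: PC=2 exec 'SUB A, B'. After: A=0 B=6 C=0 D=0 ZF=1 PC=3
First time PC=3: A=0

0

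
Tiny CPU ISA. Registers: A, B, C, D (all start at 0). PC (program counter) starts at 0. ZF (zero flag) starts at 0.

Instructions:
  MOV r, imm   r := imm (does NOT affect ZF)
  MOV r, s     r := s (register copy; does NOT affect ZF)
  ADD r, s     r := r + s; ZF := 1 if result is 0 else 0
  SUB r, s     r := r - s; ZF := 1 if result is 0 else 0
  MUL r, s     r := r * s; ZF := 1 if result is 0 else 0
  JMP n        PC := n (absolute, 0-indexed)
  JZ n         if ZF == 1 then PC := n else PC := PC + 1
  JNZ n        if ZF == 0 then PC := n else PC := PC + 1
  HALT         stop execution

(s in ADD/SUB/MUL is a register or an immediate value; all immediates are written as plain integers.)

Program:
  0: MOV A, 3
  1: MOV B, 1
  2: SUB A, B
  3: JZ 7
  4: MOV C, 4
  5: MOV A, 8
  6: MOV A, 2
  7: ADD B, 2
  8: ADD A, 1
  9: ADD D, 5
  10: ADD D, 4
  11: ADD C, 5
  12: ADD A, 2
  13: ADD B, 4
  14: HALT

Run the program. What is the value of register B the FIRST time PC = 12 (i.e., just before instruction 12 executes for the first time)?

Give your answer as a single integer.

Step 1: PC=0 exec 'MOV A, 3'. After: A=3 B=0 C=0 D=0 ZF=0 PC=1
Step 2: PC=1 exec 'MOV B, 1'. After: A=3 B=1 C=0 D=0 ZF=0 PC=2
Step 3: PC=2 exec 'SUB A, B'. After: A=2 B=1 C=0 D=0 ZF=0 PC=3
Step 4: PC=3 exec 'JZ 7'. After: A=2 B=1 C=0 D=0 ZF=0 PC=4
Step 5: PC=4 exec 'MOV C, 4'. After: A=2 B=1 C=4 D=0 ZF=0 PC=5
Step 6: PC=5 exec 'MOV A, 8'. After: A=8 B=1 C=4 D=0 ZF=0 PC=6
Step 7: PC=6 exec 'MOV A, 2'. After: A=2 B=1 C=4 D=0 ZF=0 PC=7
Step 8: PC=7 exec 'ADD B, 2'. After: A=2 B=3 C=4 D=0 ZF=0 PC=8
Step 9: PC=8 exec 'ADD A, 1'. After: A=3 B=3 C=4 D=0 ZF=0 PC=9
Step 10: PC=9 exec 'ADD D, 5'. After: A=3 B=3 C=4 D=5 ZF=0 PC=10
Step 11: PC=10 exec 'ADD D, 4'. After: A=3 B=3 C=4 D=9 ZF=0 PC=11
Step 12: PC=11 exec 'ADD C, 5'. After: A=3 B=3 C=9 D=9 ZF=0 PC=12
First time PC=12: B=3

3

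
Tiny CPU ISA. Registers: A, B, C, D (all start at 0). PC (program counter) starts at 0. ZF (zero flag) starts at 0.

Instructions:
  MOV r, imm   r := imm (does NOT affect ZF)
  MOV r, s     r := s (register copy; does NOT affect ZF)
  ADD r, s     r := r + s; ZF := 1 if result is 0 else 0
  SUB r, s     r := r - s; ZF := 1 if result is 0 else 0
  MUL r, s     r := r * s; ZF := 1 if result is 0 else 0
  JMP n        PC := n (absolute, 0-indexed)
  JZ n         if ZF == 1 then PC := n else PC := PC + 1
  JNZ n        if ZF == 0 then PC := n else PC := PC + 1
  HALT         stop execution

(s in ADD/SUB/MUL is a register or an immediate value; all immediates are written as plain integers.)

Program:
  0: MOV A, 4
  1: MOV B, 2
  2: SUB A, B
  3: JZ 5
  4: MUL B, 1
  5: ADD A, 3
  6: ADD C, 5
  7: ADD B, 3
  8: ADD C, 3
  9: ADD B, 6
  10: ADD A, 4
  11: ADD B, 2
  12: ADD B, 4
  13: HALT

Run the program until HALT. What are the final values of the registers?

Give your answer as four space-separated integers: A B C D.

Step 1: PC=0 exec 'MOV A, 4'. After: A=4 B=0 C=0 D=0 ZF=0 PC=1
Step 2: PC=1 exec 'MOV B, 2'. After: A=4 B=2 C=0 D=0 ZF=0 PC=2
Step 3: PC=2 exec 'SUB A, B'. After: A=2 B=2 C=0 D=0 ZF=0 PC=3
Step 4: PC=3 exec 'JZ 5'. After: A=2 B=2 C=0 D=0 ZF=0 PC=4
Step 5: PC=4 exec 'MUL B, 1'. After: A=2 B=2 C=0 D=0 ZF=0 PC=5
Step 6: PC=5 exec 'ADD A, 3'. After: A=5 B=2 C=0 D=0 ZF=0 PC=6
Step 7: PC=6 exec 'ADD C, 5'. After: A=5 B=2 C=5 D=0 ZF=0 PC=7
Step 8: PC=7 exec 'ADD B, 3'. After: A=5 B=5 C=5 D=0 ZF=0 PC=8
Step 9: PC=8 exec 'ADD C, 3'. After: A=5 B=5 C=8 D=0 ZF=0 PC=9
Step 10: PC=9 exec 'ADD B, 6'. After: A=5 B=11 C=8 D=0 ZF=0 PC=10
Step 11: PC=10 exec 'ADD A, 4'. After: A=9 B=11 C=8 D=0 ZF=0 PC=11
Step 12: PC=11 exec 'ADD B, 2'. After: A=9 B=13 C=8 D=0 ZF=0 PC=12
Step 13: PC=12 exec 'ADD B, 4'. After: A=9 B=17 C=8 D=0 ZF=0 PC=13
Step 14: PC=13 exec 'HALT'. After: A=9 B=17 C=8 D=0 ZF=0 PC=13 HALTED

Answer: 9 17 8 0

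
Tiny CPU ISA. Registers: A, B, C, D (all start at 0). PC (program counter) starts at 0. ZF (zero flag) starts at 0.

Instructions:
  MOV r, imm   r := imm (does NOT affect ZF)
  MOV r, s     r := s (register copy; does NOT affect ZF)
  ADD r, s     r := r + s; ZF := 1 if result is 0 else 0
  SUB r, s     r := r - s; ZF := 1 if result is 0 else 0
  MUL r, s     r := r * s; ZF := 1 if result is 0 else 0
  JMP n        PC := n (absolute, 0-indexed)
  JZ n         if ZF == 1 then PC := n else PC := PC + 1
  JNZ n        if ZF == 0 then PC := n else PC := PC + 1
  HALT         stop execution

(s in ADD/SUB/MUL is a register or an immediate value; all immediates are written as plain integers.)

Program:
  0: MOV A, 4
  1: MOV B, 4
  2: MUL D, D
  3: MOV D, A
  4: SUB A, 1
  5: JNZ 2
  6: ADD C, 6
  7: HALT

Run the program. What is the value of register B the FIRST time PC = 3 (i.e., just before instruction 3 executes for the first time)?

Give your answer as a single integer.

Step 1: PC=0 exec 'MOV A, 4'. After: A=4 B=0 C=0 D=0 ZF=0 PC=1
Step 2: PC=1 exec 'MOV B, 4'. After: A=4 B=4 C=0 D=0 ZF=0 PC=2
Step 3: PC=2 exec 'MUL D, D'. After: A=4 B=4 C=0 D=0 ZF=1 PC=3
First time PC=3: B=4

4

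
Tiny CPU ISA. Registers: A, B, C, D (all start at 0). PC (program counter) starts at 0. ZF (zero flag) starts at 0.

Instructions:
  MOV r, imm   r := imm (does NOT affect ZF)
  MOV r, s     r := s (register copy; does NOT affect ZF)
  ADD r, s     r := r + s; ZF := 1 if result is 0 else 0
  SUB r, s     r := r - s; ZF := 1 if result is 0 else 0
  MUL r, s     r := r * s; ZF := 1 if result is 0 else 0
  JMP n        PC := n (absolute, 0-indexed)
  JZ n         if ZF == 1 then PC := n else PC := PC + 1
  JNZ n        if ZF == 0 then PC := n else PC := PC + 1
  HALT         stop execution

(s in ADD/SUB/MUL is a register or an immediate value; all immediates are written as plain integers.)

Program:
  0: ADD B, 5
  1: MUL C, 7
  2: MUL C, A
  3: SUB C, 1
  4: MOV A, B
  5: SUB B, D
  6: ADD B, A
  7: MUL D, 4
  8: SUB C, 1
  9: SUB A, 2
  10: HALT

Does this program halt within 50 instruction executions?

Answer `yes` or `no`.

Step 1: PC=0 exec 'ADD B, 5'. After: A=0 B=5 C=0 D=0 ZF=0 PC=1
Step 2: PC=1 exec 'MUL C, 7'. After: A=0 B=5 C=0 D=0 ZF=1 PC=2
Step 3: PC=2 exec 'MUL C, A'. After: A=0 B=5 C=0 D=0 ZF=1 PC=3
Step 4: PC=3 exec 'SUB C, 1'. After: A=0 B=5 C=-1 D=0 ZF=0 PC=4
Step 5: PC=4 exec 'MOV A, B'. After: A=5 B=5 C=-1 D=0 ZF=0 PC=5
Step 6: PC=5 exec 'SUB B, D'. After: A=5 B=5 C=-1 D=0 ZF=0 PC=6
Step 7: PC=6 exec 'ADD B, A'. After: A=5 B=10 C=-1 D=0 ZF=0 PC=7
Step 8: PC=7 exec 'MUL D, 4'. After: A=5 B=10 C=-1 D=0 ZF=1 PC=8
Step 9: PC=8 exec 'SUB C, 1'. After: A=5 B=10 C=-2 D=0 ZF=0 PC=9
Step 10: PC=9 exec 'SUB A, 2'. After: A=3 B=10 C=-2 D=0 ZF=0 PC=10
Step 11: PC=10 exec 'HALT'. After: A=3 B=10 C=-2 D=0 ZF=0 PC=10 HALTED

Answer: yes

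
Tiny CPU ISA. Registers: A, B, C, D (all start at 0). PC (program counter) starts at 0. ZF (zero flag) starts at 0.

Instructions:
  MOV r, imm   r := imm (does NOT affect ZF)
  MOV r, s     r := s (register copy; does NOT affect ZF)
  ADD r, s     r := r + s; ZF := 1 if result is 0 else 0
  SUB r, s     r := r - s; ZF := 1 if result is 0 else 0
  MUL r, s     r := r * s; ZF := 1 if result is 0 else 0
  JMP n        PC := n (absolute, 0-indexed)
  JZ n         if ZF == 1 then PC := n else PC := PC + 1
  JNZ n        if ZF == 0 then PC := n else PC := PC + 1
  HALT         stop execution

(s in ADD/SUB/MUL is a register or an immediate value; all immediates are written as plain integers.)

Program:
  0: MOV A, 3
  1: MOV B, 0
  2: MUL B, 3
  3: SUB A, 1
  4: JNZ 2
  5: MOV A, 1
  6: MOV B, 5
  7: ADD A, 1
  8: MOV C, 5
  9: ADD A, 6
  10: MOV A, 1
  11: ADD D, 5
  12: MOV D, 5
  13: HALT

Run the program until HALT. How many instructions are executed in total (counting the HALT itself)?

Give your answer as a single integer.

Answer: 20

Derivation:
Step 1: PC=0 exec 'MOV A, 3'. After: A=3 B=0 C=0 D=0 ZF=0 PC=1
Step 2: PC=1 exec 'MOV B, 0'. After: A=3 B=0 C=0 D=0 ZF=0 PC=2
Step 3: PC=2 exec 'MUL B, 3'. After: A=3 B=0 C=0 D=0 ZF=1 PC=3
Step 4: PC=3 exec 'SUB A, 1'. After: A=2 B=0 C=0 D=0 ZF=0 PC=4
Step 5: PC=4 exec 'JNZ 2'. After: A=2 B=0 C=0 D=0 ZF=0 PC=2
Step 6: PC=2 exec 'MUL B, 3'. After: A=2 B=0 C=0 D=0 ZF=1 PC=3
Step 7: PC=3 exec 'SUB A, 1'. After: A=1 B=0 C=0 D=0 ZF=0 PC=4
Step 8: PC=4 exec 'JNZ 2'. After: A=1 B=0 C=0 D=0 ZF=0 PC=2
Step 9: PC=2 exec 'MUL B, 3'. After: A=1 B=0 C=0 D=0 ZF=1 PC=3
Step 10: PC=3 exec 'SUB A, 1'. After: A=0 B=0 C=0 D=0 ZF=1 PC=4
Step 11: PC=4 exec 'JNZ 2'. After: A=0 B=0 C=0 D=0 ZF=1 PC=5
Step 12: PC=5 exec 'MOV A, 1'. After: A=1 B=0 C=0 D=0 ZF=1 PC=6
Step 13: PC=6 exec 'MOV B, 5'. After: A=1 B=5 C=0 D=0 ZF=1 PC=7
Step 14: PC=7 exec 'ADD A, 1'. After: A=2 B=5 C=0 D=0 ZF=0 PC=8
Step 15: PC=8 exec 'MOV C, 5'. After: A=2 B=5 C=5 D=0 ZF=0 PC=9
Step 16: PC=9 exec 'ADD A, 6'. After: A=8 B=5 C=5 D=0 ZF=0 PC=10
Step 17: PC=10 exec 'MOV A, 1'. After: A=1 B=5 C=5 D=0 ZF=0 PC=11
Step 18: PC=11 exec 'ADD D, 5'. After: A=1 B=5 C=5 D=5 ZF=0 PC=12
Step 19: PC=12 exec 'MOV D, 5'. After: A=1 B=5 C=5 D=5 ZF=0 PC=13
Step 20: PC=13 exec 'HALT'. After: A=1 B=5 C=5 D=5 ZF=0 PC=13 HALTED
Total instructions executed: 20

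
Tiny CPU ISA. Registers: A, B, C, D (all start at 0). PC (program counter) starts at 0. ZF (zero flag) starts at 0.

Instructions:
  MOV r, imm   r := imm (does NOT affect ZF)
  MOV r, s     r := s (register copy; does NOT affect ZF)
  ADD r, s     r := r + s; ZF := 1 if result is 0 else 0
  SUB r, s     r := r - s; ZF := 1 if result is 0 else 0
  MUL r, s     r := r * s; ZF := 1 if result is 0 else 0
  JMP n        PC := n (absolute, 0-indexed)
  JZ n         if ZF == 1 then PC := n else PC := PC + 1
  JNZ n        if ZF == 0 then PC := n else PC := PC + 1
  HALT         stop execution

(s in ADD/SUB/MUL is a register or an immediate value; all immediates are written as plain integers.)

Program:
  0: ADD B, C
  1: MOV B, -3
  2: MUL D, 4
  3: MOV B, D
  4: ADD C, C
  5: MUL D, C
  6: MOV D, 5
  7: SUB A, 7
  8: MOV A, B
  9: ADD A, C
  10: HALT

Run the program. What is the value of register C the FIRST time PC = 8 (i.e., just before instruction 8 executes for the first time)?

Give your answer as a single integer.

Step 1: PC=0 exec 'ADD B, C'. After: A=0 B=0 C=0 D=0 ZF=1 PC=1
Step 2: PC=1 exec 'MOV B, -3'. After: A=0 B=-3 C=0 D=0 ZF=1 PC=2
Step 3: PC=2 exec 'MUL D, 4'. After: A=0 B=-3 C=0 D=0 ZF=1 PC=3
Step 4: PC=3 exec 'MOV B, D'. After: A=0 B=0 C=0 D=0 ZF=1 PC=4
Step 5: PC=4 exec 'ADD C, C'. After: A=0 B=0 C=0 D=0 ZF=1 PC=5
Step 6: PC=5 exec 'MUL D, C'. After: A=0 B=0 C=0 D=0 ZF=1 PC=6
Step 7: PC=6 exec 'MOV D, 5'. After: A=0 B=0 C=0 D=5 ZF=1 PC=7
Step 8: PC=7 exec 'SUB A, 7'. After: A=-7 B=0 C=0 D=5 ZF=0 PC=8
First time PC=8: C=0

0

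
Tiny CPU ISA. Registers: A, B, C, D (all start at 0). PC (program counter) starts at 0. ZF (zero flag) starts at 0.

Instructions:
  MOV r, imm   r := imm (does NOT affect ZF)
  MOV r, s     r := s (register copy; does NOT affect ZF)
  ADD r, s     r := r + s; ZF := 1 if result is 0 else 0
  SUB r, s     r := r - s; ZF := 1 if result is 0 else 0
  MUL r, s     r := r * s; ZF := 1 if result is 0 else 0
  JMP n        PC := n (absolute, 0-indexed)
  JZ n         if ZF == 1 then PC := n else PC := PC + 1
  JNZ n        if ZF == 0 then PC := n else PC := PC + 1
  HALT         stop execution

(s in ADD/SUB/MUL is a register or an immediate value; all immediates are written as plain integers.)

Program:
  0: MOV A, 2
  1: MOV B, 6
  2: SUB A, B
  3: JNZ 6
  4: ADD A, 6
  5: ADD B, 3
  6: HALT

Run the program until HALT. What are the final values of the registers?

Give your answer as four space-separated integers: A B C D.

Step 1: PC=0 exec 'MOV A, 2'. After: A=2 B=0 C=0 D=0 ZF=0 PC=1
Step 2: PC=1 exec 'MOV B, 6'. After: A=2 B=6 C=0 D=0 ZF=0 PC=2
Step 3: PC=2 exec 'SUB A, B'. After: A=-4 B=6 C=0 D=0 ZF=0 PC=3
Step 4: PC=3 exec 'JNZ 6'. After: A=-4 B=6 C=0 D=0 ZF=0 PC=6
Step 5: PC=6 exec 'HALT'. After: A=-4 B=6 C=0 D=0 ZF=0 PC=6 HALTED

Answer: -4 6 0 0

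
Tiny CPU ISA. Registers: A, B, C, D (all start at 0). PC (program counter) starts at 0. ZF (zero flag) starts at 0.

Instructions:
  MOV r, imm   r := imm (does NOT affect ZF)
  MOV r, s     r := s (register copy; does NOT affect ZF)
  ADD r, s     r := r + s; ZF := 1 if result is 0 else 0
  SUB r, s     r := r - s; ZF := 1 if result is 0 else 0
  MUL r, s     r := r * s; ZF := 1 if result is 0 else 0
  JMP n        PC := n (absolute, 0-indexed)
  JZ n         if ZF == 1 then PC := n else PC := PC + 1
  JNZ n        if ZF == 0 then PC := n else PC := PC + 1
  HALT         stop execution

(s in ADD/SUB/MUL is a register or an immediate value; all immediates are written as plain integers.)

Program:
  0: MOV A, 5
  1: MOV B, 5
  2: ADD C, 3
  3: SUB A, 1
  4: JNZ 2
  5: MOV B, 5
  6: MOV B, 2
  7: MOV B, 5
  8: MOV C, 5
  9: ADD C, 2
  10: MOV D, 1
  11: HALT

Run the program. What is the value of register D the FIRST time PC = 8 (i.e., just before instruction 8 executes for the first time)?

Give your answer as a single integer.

Step 1: PC=0 exec 'MOV A, 5'. After: A=5 B=0 C=0 D=0 ZF=0 PC=1
Step 2: PC=1 exec 'MOV B, 5'. After: A=5 B=5 C=0 D=0 ZF=0 PC=2
Step 3: PC=2 exec 'ADD C, 3'. After: A=5 B=5 C=3 D=0 ZF=0 PC=3
Step 4: PC=3 exec 'SUB A, 1'. After: A=4 B=5 C=3 D=0 ZF=0 PC=4
Step 5: PC=4 exec 'JNZ 2'. After: A=4 B=5 C=3 D=0 ZF=0 PC=2
Step 6: PC=2 exec 'ADD C, 3'. After: A=4 B=5 C=6 D=0 ZF=0 PC=3
Step 7: PC=3 exec 'SUB A, 1'. After: A=3 B=5 C=6 D=0 ZF=0 PC=4
Step 8: PC=4 exec 'JNZ 2'. After: A=3 B=5 C=6 D=0 ZF=0 PC=2
Step 9: PC=2 exec 'ADD C, 3'. After: A=3 B=5 C=9 D=0 ZF=0 PC=3
Step 10: PC=3 exec 'SUB A, 1'. After: A=2 B=5 C=9 D=0 ZF=0 PC=4
Step 11: PC=4 exec 'JNZ 2'. After: A=2 B=5 C=9 D=0 ZF=0 PC=2
Step 12: PC=2 exec 'ADD C, 3'. After: A=2 B=5 C=12 D=0 ZF=0 PC=3
Step 13: PC=3 exec 'SUB A, 1'. After: A=1 B=5 C=12 D=0 ZF=0 PC=4
Step 14: PC=4 exec 'JNZ 2'. After: A=1 B=5 C=12 D=0 ZF=0 PC=2
Step 15: PC=2 exec 'ADD C, 3'. After: A=1 B=5 C=15 D=0 ZF=0 PC=3
Step 16: PC=3 exec 'SUB A, 1'. After: A=0 B=5 C=15 D=0 ZF=1 PC=4
Step 17: PC=4 exec 'JNZ 2'. After: A=0 B=5 C=15 D=0 ZF=1 PC=5
Step 18: PC=5 exec 'MOV B, 5'. After: A=0 B=5 C=15 D=0 ZF=1 PC=6
Step 19: PC=6 exec 'MOV B, 2'. After: A=0 B=2 C=15 D=0 ZF=1 PC=7
Step 20: PC=7 exec 'MOV B, 5'. After: A=0 B=5 C=15 D=0 ZF=1 PC=8
First time PC=8: D=0

0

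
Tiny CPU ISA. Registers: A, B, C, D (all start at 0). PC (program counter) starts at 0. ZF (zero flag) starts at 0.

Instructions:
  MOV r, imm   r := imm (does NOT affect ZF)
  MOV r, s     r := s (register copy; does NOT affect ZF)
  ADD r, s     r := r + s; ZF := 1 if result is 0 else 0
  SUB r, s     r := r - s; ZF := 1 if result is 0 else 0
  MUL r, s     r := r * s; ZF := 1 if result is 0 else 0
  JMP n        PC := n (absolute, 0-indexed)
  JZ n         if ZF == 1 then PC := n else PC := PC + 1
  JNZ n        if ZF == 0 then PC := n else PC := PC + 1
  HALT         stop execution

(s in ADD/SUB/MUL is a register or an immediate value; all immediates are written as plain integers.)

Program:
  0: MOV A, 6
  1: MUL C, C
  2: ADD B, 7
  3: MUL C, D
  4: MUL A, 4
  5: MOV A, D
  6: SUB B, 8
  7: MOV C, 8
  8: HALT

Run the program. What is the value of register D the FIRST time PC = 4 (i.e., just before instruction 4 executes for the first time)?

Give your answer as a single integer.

Step 1: PC=0 exec 'MOV A, 6'. After: A=6 B=0 C=0 D=0 ZF=0 PC=1
Step 2: PC=1 exec 'MUL C, C'. After: A=6 B=0 C=0 D=0 ZF=1 PC=2
Step 3: PC=2 exec 'ADD B, 7'. After: A=6 B=7 C=0 D=0 ZF=0 PC=3
Step 4: PC=3 exec 'MUL C, D'. After: A=6 B=7 C=0 D=0 ZF=1 PC=4
First time PC=4: D=0

0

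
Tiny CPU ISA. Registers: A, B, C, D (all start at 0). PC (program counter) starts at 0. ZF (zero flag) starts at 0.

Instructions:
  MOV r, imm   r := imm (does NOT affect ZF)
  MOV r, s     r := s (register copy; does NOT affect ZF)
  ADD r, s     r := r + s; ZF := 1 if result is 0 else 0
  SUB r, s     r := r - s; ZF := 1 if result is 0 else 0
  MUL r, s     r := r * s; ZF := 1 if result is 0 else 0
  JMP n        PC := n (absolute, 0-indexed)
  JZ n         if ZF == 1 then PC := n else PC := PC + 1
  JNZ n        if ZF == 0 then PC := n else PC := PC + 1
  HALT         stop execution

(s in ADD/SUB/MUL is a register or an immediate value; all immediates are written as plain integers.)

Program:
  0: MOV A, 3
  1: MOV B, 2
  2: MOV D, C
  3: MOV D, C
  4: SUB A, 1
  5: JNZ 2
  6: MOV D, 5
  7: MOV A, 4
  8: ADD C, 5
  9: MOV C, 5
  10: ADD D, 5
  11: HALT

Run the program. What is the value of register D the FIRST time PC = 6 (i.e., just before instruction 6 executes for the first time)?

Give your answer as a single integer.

Step 1: PC=0 exec 'MOV A, 3'. After: A=3 B=0 C=0 D=0 ZF=0 PC=1
Step 2: PC=1 exec 'MOV B, 2'. After: A=3 B=2 C=0 D=0 ZF=0 PC=2
Step 3: PC=2 exec 'MOV D, C'. After: A=3 B=2 C=0 D=0 ZF=0 PC=3
Step 4: PC=3 exec 'MOV D, C'. After: A=3 B=2 C=0 D=0 ZF=0 PC=4
Step 5: PC=4 exec 'SUB A, 1'. After: A=2 B=2 C=0 D=0 ZF=0 PC=5
Step 6: PC=5 exec 'JNZ 2'. After: A=2 B=2 C=0 D=0 ZF=0 PC=2
Step 7: PC=2 exec 'MOV D, C'. After: A=2 B=2 C=0 D=0 ZF=0 PC=3
Step 8: PC=3 exec 'MOV D, C'. After: A=2 B=2 C=0 D=0 ZF=0 PC=4
Step 9: PC=4 exec 'SUB A, 1'. After: A=1 B=2 C=0 D=0 ZF=0 PC=5
Step 10: PC=5 exec 'JNZ 2'. After: A=1 B=2 C=0 D=0 ZF=0 PC=2
Step 11: PC=2 exec 'MOV D, C'. After: A=1 B=2 C=0 D=0 ZF=0 PC=3
Step 12: PC=3 exec 'MOV D, C'. After: A=1 B=2 C=0 D=0 ZF=0 PC=4
Step 13: PC=4 exec 'SUB A, 1'. After: A=0 B=2 C=0 D=0 ZF=1 PC=5
Step 14: PC=5 exec 'JNZ 2'. After: A=0 B=2 C=0 D=0 ZF=1 PC=6
First time PC=6: D=0

0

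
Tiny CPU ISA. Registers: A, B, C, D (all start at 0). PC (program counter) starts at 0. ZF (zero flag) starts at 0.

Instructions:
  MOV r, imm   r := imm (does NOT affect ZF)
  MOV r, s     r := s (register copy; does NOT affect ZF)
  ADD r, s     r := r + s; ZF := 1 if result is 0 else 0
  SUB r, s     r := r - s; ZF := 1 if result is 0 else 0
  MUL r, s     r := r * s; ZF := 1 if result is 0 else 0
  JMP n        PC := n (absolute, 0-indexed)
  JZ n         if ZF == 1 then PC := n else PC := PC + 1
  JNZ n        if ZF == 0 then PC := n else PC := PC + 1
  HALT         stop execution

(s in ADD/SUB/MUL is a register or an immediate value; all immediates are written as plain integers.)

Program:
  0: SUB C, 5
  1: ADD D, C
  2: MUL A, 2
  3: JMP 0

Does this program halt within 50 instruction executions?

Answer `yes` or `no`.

Step 1: PC=0 exec 'SUB C, 5'. After: A=0 B=0 C=-5 D=0 ZF=0 PC=1
Step 2: PC=1 exec 'ADD D, C'. After: A=0 B=0 C=-5 D=-5 ZF=0 PC=2
Step 3: PC=2 exec 'MUL A, 2'. After: A=0 B=0 C=-5 D=-5 ZF=1 PC=3
Step 4: PC=3 exec 'JMP 0'. After: A=0 B=0 C=-5 D=-5 ZF=1 PC=0
Step 5: PC=0 exec 'SUB C, 5'. After: A=0 B=0 C=-10 D=-5 ZF=0 PC=1
Step 6: PC=1 exec 'ADD D, C'. After: A=0 B=0 C=-10 D=-15 ZF=0 PC=2
Step 7: PC=2 exec 'MUL A, 2'. After: A=0 B=0 C=-10 D=-15 ZF=1 PC=3
Step 8: PC=3 exec 'JMP 0'. After: A=0 B=0 C=-10 D=-15 ZF=1 PC=0
Step 9: PC=0 exec 'SUB C, 5'. After: A=0 B=0 C=-15 D=-15 ZF=0 PC=1
Step 10: PC=1 exec 'ADD D, C'. After: A=0 B=0 C=-15 D=-30 ZF=0 PC=2
Step 11: PC=2 exec 'MUL A, 2'. After: A=0 B=0 C=-15 D=-30 ZF=1 PC=3
Step 12: PC=3 exec 'JMP 0'. After: A=0 B=0 C=-15 D=-30 ZF=1 PC=0
Step 13: PC=0 exec 'SUB C, 5'. After: A=0 B=0 C=-20 D=-30 ZF=0 PC=1
Step 14: PC=1 exec 'ADD D, C'. After: A=0 B=0 C=-20 D=-50 ZF=0 PC=2
Step 15: PC=2 exec 'MUL A, 2'. After: A=0 B=0 C=-20 D=-50 ZF=1 PC=3
After 50 steps: not halted. PC revisits the same instructions with no path to HALT; will never halt.

Answer: no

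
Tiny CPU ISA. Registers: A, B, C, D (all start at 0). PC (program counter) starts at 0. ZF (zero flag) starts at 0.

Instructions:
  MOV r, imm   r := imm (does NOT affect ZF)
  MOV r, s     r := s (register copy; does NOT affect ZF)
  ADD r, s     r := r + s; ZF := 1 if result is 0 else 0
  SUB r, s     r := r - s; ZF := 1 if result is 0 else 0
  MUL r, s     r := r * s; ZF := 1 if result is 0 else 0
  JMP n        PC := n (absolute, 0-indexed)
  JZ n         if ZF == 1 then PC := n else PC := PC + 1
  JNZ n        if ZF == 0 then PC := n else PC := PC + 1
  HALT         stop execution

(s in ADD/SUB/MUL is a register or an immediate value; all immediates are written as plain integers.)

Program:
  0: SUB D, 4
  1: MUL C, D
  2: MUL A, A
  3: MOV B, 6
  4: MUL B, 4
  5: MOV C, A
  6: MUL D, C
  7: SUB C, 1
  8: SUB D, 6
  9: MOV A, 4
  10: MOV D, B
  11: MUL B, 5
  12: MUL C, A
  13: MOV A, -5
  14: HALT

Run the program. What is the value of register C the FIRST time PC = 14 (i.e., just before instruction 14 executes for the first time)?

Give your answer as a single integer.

Step 1: PC=0 exec 'SUB D, 4'. After: A=0 B=0 C=0 D=-4 ZF=0 PC=1
Step 2: PC=1 exec 'MUL C, D'. After: A=0 B=0 C=0 D=-4 ZF=1 PC=2
Step 3: PC=2 exec 'MUL A, A'. After: A=0 B=0 C=0 D=-4 ZF=1 PC=3
Step 4: PC=3 exec 'MOV B, 6'. After: A=0 B=6 C=0 D=-4 ZF=1 PC=4
Step 5: PC=4 exec 'MUL B, 4'. After: A=0 B=24 C=0 D=-4 ZF=0 PC=5
Step 6: PC=5 exec 'MOV C, A'. After: A=0 B=24 C=0 D=-4 ZF=0 PC=6
Step 7: PC=6 exec 'MUL D, C'. After: A=0 B=24 C=0 D=0 ZF=1 PC=7
Step 8: PC=7 exec 'SUB C, 1'. After: A=0 B=24 C=-1 D=0 ZF=0 PC=8
Step 9: PC=8 exec 'SUB D, 6'. After: A=0 B=24 C=-1 D=-6 ZF=0 PC=9
Step 10: PC=9 exec 'MOV A, 4'. After: A=4 B=24 C=-1 D=-6 ZF=0 PC=10
Step 11: PC=10 exec 'MOV D, B'. After: A=4 B=24 C=-1 D=24 ZF=0 PC=11
Step 12: PC=11 exec 'MUL B, 5'. After: A=4 B=120 C=-1 D=24 ZF=0 PC=12
Step 13: PC=12 exec 'MUL C, A'. After: A=4 B=120 C=-4 D=24 ZF=0 PC=13
Step 14: PC=13 exec 'MOV A, -5'. After: A=-5 B=120 C=-4 D=24 ZF=0 PC=14
First time PC=14: C=-4

-4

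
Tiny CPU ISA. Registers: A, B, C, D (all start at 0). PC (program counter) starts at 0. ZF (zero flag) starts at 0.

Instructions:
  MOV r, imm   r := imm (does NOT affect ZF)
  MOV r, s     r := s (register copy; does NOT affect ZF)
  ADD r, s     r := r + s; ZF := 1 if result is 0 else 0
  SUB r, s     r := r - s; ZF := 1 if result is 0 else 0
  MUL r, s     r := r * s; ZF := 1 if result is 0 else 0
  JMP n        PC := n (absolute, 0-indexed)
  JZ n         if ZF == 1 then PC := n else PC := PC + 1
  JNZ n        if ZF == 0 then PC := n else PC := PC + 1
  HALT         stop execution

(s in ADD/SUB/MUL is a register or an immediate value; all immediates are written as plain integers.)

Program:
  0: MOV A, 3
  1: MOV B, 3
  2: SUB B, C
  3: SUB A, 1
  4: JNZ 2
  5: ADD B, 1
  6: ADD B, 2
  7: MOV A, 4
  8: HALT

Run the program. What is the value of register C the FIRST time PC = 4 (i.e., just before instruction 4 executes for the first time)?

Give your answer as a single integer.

Step 1: PC=0 exec 'MOV A, 3'. After: A=3 B=0 C=0 D=0 ZF=0 PC=1
Step 2: PC=1 exec 'MOV B, 3'. After: A=3 B=3 C=0 D=0 ZF=0 PC=2
Step 3: PC=2 exec 'SUB B, C'. After: A=3 B=3 C=0 D=0 ZF=0 PC=3
Step 4: PC=3 exec 'SUB A, 1'. After: A=2 B=3 C=0 D=0 ZF=0 PC=4
First time PC=4: C=0

0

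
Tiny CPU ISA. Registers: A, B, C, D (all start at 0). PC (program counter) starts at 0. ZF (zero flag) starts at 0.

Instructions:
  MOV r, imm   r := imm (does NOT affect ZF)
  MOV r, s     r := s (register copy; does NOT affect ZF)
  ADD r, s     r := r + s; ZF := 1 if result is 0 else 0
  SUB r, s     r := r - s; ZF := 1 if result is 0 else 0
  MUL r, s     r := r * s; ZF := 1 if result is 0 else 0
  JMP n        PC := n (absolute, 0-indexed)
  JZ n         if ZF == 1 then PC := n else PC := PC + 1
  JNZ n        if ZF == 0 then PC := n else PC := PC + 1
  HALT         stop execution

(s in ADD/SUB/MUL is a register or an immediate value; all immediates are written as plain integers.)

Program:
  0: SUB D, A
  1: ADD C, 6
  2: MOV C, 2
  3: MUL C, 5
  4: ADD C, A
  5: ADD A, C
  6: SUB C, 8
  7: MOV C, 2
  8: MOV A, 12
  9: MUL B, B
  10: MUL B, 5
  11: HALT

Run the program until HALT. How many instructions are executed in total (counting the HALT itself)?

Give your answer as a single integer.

Answer: 12

Derivation:
Step 1: PC=0 exec 'SUB D, A'. After: A=0 B=0 C=0 D=0 ZF=1 PC=1
Step 2: PC=1 exec 'ADD C, 6'. After: A=0 B=0 C=6 D=0 ZF=0 PC=2
Step 3: PC=2 exec 'MOV C, 2'. After: A=0 B=0 C=2 D=0 ZF=0 PC=3
Step 4: PC=3 exec 'MUL C, 5'. After: A=0 B=0 C=10 D=0 ZF=0 PC=4
Step 5: PC=4 exec 'ADD C, A'. After: A=0 B=0 C=10 D=0 ZF=0 PC=5
Step 6: PC=5 exec 'ADD A, C'. After: A=10 B=0 C=10 D=0 ZF=0 PC=6
Step 7: PC=6 exec 'SUB C, 8'. After: A=10 B=0 C=2 D=0 ZF=0 PC=7
Step 8: PC=7 exec 'MOV C, 2'. After: A=10 B=0 C=2 D=0 ZF=0 PC=8
Step 9: PC=8 exec 'MOV A, 12'. After: A=12 B=0 C=2 D=0 ZF=0 PC=9
Step 10: PC=9 exec 'MUL B, B'. After: A=12 B=0 C=2 D=0 ZF=1 PC=10
Step 11: PC=10 exec 'MUL B, 5'. After: A=12 B=0 C=2 D=0 ZF=1 PC=11
Step 12: PC=11 exec 'HALT'. After: A=12 B=0 C=2 D=0 ZF=1 PC=11 HALTED
Total instructions executed: 12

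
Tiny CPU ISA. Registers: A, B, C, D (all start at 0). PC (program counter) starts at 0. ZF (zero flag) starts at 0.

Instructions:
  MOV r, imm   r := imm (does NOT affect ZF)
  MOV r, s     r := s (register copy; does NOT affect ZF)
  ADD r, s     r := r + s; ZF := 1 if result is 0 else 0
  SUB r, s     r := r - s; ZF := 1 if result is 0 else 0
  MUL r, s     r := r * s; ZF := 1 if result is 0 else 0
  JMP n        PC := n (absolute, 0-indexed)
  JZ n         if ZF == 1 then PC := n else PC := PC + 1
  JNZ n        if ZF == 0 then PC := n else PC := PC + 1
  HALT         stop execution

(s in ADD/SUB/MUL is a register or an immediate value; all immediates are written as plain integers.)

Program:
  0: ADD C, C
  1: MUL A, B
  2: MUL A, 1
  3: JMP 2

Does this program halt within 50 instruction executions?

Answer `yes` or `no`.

Answer: no

Derivation:
Step 1: PC=0 exec 'ADD C, C'. After: A=0 B=0 C=0 D=0 ZF=1 PC=1
Step 2: PC=1 exec 'MUL A, B'. After: A=0 B=0 C=0 D=0 ZF=1 PC=2
Step 3: PC=2 exec 'MUL A, 1'. After: A=0 B=0 C=0 D=0 ZF=1 PC=3
Step 4: PC=3 exec 'JMP 2'. After: A=0 B=0 C=0 D=0 ZF=1 PC=2
State after step 4 equals state after step 2: the program is in a cycle of length 2 and will never halt.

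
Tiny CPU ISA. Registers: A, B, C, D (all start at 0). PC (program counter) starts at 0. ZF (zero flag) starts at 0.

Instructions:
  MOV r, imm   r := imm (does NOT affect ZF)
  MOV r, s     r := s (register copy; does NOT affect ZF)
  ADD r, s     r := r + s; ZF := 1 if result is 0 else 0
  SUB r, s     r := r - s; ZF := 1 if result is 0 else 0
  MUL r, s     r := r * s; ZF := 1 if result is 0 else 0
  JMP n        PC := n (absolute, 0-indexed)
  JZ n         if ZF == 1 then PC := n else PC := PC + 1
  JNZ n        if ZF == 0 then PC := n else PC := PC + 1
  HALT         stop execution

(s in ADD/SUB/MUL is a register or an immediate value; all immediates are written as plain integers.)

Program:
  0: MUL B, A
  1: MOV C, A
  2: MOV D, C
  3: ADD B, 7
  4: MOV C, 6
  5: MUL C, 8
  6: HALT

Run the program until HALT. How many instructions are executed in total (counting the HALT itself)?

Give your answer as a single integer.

Step 1: PC=0 exec 'MUL B, A'. After: A=0 B=0 C=0 D=0 ZF=1 PC=1
Step 2: PC=1 exec 'MOV C, A'. After: A=0 B=0 C=0 D=0 ZF=1 PC=2
Step 3: PC=2 exec 'MOV D, C'. After: A=0 B=0 C=0 D=0 ZF=1 PC=3
Step 4: PC=3 exec 'ADD B, 7'. After: A=0 B=7 C=0 D=0 ZF=0 PC=4
Step 5: PC=4 exec 'MOV C, 6'. After: A=0 B=7 C=6 D=0 ZF=0 PC=5
Step 6: PC=5 exec 'MUL C, 8'. After: A=0 B=7 C=48 D=0 ZF=0 PC=6
Step 7: PC=6 exec 'HALT'. After: A=0 B=7 C=48 D=0 ZF=0 PC=6 HALTED
Total instructions executed: 7

Answer: 7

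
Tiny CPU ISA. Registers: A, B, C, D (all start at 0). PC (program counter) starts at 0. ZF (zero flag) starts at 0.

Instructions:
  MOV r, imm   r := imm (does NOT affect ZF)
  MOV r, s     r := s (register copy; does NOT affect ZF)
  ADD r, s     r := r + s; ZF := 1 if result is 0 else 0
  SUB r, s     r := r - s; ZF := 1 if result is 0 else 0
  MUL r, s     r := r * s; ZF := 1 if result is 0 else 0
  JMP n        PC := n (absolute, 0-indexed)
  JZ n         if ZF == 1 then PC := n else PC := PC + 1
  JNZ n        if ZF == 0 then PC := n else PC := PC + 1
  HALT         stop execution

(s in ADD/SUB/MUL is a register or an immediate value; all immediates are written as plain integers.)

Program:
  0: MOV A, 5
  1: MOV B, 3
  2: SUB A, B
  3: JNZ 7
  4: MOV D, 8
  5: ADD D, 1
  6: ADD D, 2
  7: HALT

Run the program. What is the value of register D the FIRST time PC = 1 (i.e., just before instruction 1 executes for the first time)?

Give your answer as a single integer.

Step 1: PC=0 exec 'MOV A, 5'. After: A=5 B=0 C=0 D=0 ZF=0 PC=1
First time PC=1: D=0

0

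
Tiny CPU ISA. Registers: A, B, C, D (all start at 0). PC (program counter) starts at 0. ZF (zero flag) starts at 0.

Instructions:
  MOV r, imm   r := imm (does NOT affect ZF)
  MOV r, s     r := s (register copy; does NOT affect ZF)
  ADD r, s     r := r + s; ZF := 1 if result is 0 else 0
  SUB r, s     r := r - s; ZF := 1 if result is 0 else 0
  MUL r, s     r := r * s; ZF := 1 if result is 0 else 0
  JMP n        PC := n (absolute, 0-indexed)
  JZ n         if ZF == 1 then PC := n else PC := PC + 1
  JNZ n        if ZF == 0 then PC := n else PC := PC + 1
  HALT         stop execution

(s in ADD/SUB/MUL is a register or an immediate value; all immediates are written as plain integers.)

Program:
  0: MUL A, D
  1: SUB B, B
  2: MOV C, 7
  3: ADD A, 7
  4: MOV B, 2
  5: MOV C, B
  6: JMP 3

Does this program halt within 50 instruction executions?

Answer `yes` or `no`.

Answer: no

Derivation:
Step 1: PC=0 exec 'MUL A, D'. After: A=0 B=0 C=0 D=0 ZF=1 PC=1
Step 2: PC=1 exec 'SUB B, B'. After: A=0 B=0 C=0 D=0 ZF=1 PC=2
Step 3: PC=2 exec 'MOV C, 7'. After: A=0 B=0 C=7 D=0 ZF=1 PC=3
Step 4: PC=3 exec 'ADD A, 7'. After: A=7 B=0 C=7 D=0 ZF=0 PC=4
Step 5: PC=4 exec 'MOV B, 2'. After: A=7 B=2 C=7 D=0 ZF=0 PC=5
Step 6: PC=5 exec 'MOV C, B'. After: A=7 B=2 C=2 D=0 ZF=0 PC=6
Step 7: PC=6 exec 'JMP 3'. After: A=7 B=2 C=2 D=0 ZF=0 PC=3
Step 8: PC=3 exec 'ADD A, 7'. After: A=14 B=2 C=2 D=0 ZF=0 PC=4
Step 9: PC=4 exec 'MOV B, 2'. After: A=14 B=2 C=2 D=0 ZF=0 PC=5
Step 10: PC=5 exec 'MOV C, B'. After: A=14 B=2 C=2 D=0 ZF=0 PC=6
Step 11: PC=6 exec 'JMP 3'. After: A=14 B=2 C=2 D=0 ZF=0 PC=3
Step 12: PC=3 exec 'ADD A, 7'. After: A=21 B=2 C=2 D=0 ZF=0 PC=4
Step 13: PC=4 exec 'MOV B, 2'. After: A=21 B=2 C=2 D=0 ZF=0 PC=5
Step 14: PC=5 exec 'MOV C, B'. After: A=21 B=2 C=2 D=0 ZF=0 PC=6
Step 15: PC=6 exec 'JMP 3'. After: A=21 B=2 C=2 D=0 ZF=0 PC=3
After 50 steps: not halted. PC revisits the same instructions with no path to HALT; will never halt.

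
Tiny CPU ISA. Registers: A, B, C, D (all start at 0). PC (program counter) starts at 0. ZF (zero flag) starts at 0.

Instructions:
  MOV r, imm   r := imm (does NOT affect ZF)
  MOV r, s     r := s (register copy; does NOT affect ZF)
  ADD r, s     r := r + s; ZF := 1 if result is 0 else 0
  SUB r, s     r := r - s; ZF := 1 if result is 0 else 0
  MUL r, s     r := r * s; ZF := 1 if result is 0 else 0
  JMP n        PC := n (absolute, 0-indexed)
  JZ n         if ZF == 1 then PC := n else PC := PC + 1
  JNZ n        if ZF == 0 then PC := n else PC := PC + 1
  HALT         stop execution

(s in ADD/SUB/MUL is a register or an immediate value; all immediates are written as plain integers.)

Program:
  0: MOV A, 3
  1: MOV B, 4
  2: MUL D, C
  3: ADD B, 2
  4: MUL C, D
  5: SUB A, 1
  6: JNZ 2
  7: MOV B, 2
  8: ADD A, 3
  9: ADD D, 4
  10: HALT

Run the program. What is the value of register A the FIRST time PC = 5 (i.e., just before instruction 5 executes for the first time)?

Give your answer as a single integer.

Step 1: PC=0 exec 'MOV A, 3'. After: A=3 B=0 C=0 D=0 ZF=0 PC=1
Step 2: PC=1 exec 'MOV B, 4'. After: A=3 B=4 C=0 D=0 ZF=0 PC=2
Step 3: PC=2 exec 'MUL D, C'. After: A=3 B=4 C=0 D=0 ZF=1 PC=3
Step 4: PC=3 exec 'ADD B, 2'. After: A=3 B=6 C=0 D=0 ZF=0 PC=4
Step 5: PC=4 exec 'MUL C, D'. After: A=3 B=6 C=0 D=0 ZF=1 PC=5
First time PC=5: A=3

3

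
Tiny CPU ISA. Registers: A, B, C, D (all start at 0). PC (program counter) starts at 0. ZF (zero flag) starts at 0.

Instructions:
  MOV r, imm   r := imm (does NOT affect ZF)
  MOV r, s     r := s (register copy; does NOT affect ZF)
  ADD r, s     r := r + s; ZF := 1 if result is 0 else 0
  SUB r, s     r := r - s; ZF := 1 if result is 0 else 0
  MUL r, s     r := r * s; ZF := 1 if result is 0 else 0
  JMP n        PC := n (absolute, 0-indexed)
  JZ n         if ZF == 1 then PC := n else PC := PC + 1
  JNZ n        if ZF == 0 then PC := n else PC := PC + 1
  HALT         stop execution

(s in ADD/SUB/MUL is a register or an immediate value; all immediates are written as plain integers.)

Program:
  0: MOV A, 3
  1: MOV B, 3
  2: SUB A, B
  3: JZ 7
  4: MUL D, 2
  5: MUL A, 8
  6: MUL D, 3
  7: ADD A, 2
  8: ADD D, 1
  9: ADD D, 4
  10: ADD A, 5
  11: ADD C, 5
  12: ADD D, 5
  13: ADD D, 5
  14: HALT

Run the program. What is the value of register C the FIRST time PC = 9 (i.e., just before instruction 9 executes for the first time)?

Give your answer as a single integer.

Step 1: PC=0 exec 'MOV A, 3'. After: A=3 B=0 C=0 D=0 ZF=0 PC=1
Step 2: PC=1 exec 'MOV B, 3'. After: A=3 B=3 C=0 D=0 ZF=0 PC=2
Step 3: PC=2 exec 'SUB A, B'. After: A=0 B=3 C=0 D=0 ZF=1 PC=3
Step 4: PC=3 exec 'JZ 7'. After: A=0 B=3 C=0 D=0 ZF=1 PC=7
Step 5: PC=7 exec 'ADD A, 2'. After: A=2 B=3 C=0 D=0 ZF=0 PC=8
Step 6: PC=8 exec 'ADD D, 1'. After: A=2 B=3 C=0 D=1 ZF=0 PC=9
First time PC=9: C=0

0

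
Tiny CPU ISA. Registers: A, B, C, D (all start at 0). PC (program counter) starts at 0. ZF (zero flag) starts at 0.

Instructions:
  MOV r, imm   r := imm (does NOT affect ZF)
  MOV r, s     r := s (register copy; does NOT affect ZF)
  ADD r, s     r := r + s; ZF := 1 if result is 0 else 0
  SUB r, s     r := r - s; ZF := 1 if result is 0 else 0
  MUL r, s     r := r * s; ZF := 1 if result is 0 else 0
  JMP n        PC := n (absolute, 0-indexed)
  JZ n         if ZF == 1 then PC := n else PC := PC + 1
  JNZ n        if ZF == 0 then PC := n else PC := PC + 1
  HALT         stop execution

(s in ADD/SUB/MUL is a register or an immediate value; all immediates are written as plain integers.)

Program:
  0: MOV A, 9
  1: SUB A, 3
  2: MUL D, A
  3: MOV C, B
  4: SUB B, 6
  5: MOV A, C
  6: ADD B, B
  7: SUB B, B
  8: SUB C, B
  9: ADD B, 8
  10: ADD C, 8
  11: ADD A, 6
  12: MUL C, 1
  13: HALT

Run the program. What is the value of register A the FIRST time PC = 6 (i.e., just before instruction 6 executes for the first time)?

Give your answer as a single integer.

Step 1: PC=0 exec 'MOV A, 9'. After: A=9 B=0 C=0 D=0 ZF=0 PC=1
Step 2: PC=1 exec 'SUB A, 3'. After: A=6 B=0 C=0 D=0 ZF=0 PC=2
Step 3: PC=2 exec 'MUL D, A'. After: A=6 B=0 C=0 D=0 ZF=1 PC=3
Step 4: PC=3 exec 'MOV C, B'. After: A=6 B=0 C=0 D=0 ZF=1 PC=4
Step 5: PC=4 exec 'SUB B, 6'. After: A=6 B=-6 C=0 D=0 ZF=0 PC=5
Step 6: PC=5 exec 'MOV A, C'. After: A=0 B=-6 C=0 D=0 ZF=0 PC=6
First time PC=6: A=0

0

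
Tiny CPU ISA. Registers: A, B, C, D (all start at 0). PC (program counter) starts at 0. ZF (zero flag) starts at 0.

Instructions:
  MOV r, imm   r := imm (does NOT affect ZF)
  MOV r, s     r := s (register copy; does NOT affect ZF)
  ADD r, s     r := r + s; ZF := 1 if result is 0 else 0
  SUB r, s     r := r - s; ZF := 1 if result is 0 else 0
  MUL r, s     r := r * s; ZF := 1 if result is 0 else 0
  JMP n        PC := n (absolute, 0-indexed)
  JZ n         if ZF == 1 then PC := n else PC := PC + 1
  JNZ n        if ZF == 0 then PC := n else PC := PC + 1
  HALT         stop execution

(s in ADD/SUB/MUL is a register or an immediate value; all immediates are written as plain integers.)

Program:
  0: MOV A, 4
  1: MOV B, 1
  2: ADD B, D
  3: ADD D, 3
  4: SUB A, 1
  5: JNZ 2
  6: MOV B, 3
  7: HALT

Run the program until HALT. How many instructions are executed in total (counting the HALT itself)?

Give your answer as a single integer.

Answer: 20

Derivation:
Step 1: PC=0 exec 'MOV A, 4'. After: A=4 B=0 C=0 D=0 ZF=0 PC=1
Step 2: PC=1 exec 'MOV B, 1'. After: A=4 B=1 C=0 D=0 ZF=0 PC=2
Step 3: PC=2 exec 'ADD B, D'. After: A=4 B=1 C=0 D=0 ZF=0 PC=3
Step 4: PC=3 exec 'ADD D, 3'. After: A=4 B=1 C=0 D=3 ZF=0 PC=4
Step 5: PC=4 exec 'SUB A, 1'. After: A=3 B=1 C=0 D=3 ZF=0 PC=5
Step 6: PC=5 exec 'JNZ 2'. After: A=3 B=1 C=0 D=3 ZF=0 PC=2
Step 7: PC=2 exec 'ADD B, D'. After: A=3 B=4 C=0 D=3 ZF=0 PC=3
Step 8: PC=3 exec 'ADD D, 3'. After: A=3 B=4 C=0 D=6 ZF=0 PC=4
Step 9: PC=4 exec 'SUB A, 1'. After: A=2 B=4 C=0 D=6 ZF=0 PC=5
Step 10: PC=5 exec 'JNZ 2'. After: A=2 B=4 C=0 D=6 ZF=0 PC=2
Step 11: PC=2 exec 'ADD B, D'. After: A=2 B=10 C=0 D=6 ZF=0 PC=3
Step 12: PC=3 exec 'ADD D, 3'. After: A=2 B=10 C=0 D=9 ZF=0 PC=4
Step 13: PC=4 exec 'SUB A, 1'. After: A=1 B=10 C=0 D=9 ZF=0 PC=5
Step 14: PC=5 exec 'JNZ 2'. After: A=1 B=10 C=0 D=9 ZF=0 PC=2
Step 15: PC=2 exec 'ADD B, D'. After: A=1 B=19 C=0 D=9 ZF=0 PC=3
Step 16: PC=3 exec 'ADD D, 3'. After: A=1 B=19 C=0 D=12 ZF=0 PC=4
Step 17: PC=4 exec 'SUB A, 1'. After: A=0 B=19 C=0 D=12 ZF=1 PC=5
Step 18: PC=5 exec 'JNZ 2'. After: A=0 B=19 C=0 D=12 ZF=1 PC=6
Step 19: PC=6 exec 'MOV B, 3'. After: A=0 B=3 C=0 D=12 ZF=1 PC=7
Step 20: PC=7 exec 'HALT'. After: A=0 B=3 C=0 D=12 ZF=1 PC=7 HALTED
Total instructions executed: 20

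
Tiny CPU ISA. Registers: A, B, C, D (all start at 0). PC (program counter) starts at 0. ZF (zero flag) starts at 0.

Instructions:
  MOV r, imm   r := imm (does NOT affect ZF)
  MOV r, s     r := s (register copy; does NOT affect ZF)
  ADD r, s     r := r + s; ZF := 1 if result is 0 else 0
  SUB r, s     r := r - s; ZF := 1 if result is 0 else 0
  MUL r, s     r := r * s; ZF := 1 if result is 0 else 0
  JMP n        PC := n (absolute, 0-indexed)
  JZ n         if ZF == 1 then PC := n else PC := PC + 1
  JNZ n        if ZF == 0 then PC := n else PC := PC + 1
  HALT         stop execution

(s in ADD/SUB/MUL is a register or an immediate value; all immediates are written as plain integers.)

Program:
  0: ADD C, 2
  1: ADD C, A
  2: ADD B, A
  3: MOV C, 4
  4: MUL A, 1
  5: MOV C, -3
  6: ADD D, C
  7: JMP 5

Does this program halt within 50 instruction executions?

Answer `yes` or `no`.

Step 1: PC=0 exec 'ADD C, 2'. After: A=0 B=0 C=2 D=0 ZF=0 PC=1
Step 2: PC=1 exec 'ADD C, A'. After: A=0 B=0 C=2 D=0 ZF=0 PC=2
Step 3: PC=2 exec 'ADD B, A'. After: A=0 B=0 C=2 D=0 ZF=1 PC=3
Step 4: PC=3 exec 'MOV C, 4'. After: A=0 B=0 C=4 D=0 ZF=1 PC=4
Step 5: PC=4 exec 'MUL A, 1'. After: A=0 B=0 C=4 D=0 ZF=1 PC=5
Step 6: PC=5 exec 'MOV C, -3'. After: A=0 B=0 C=-3 D=0 ZF=1 PC=6
Step 7: PC=6 exec 'ADD D, C'. After: A=0 B=0 C=-3 D=-3 ZF=0 PC=7
Step 8: PC=7 exec 'JMP 5'. After: A=0 B=0 C=-3 D=-3 ZF=0 PC=5
Step 9: PC=5 exec 'MOV C, -3'. After: A=0 B=0 C=-3 D=-3 ZF=0 PC=6
Step 10: PC=6 exec 'ADD D, C'. After: A=0 B=0 C=-3 D=-6 ZF=0 PC=7
Step 11: PC=7 exec 'JMP 5'. After: A=0 B=0 C=-3 D=-6 ZF=0 PC=5
Step 12: PC=5 exec 'MOV C, -3'. After: A=0 B=0 C=-3 D=-6 ZF=0 PC=6
Step 13: PC=6 exec 'ADD D, C'. After: A=0 B=0 C=-3 D=-9 ZF=0 PC=7
Step 14: PC=7 exec 'JMP 5'. After: A=0 B=0 C=-3 D=-9 ZF=0 PC=5
Step 15: PC=5 exec 'MOV C, -3'. After: A=0 B=0 C=-3 D=-9 ZF=0 PC=6
After 50 steps: not halted. PC revisits the same instructions with no path to HALT; will never halt.

Answer: no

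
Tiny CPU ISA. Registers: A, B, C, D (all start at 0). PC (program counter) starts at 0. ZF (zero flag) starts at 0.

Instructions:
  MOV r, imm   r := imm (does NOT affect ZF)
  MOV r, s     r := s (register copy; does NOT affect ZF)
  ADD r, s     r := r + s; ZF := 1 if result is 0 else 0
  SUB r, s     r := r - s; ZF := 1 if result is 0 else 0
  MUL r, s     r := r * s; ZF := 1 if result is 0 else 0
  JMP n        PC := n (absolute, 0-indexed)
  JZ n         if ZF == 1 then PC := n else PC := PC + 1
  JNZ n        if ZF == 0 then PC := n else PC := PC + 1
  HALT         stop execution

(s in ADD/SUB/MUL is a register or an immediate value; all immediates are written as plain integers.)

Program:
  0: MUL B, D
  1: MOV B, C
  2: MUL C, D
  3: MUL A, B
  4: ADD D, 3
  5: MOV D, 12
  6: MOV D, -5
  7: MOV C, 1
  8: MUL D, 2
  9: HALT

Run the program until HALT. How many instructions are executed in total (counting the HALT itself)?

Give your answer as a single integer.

Step 1: PC=0 exec 'MUL B, D'. After: A=0 B=0 C=0 D=0 ZF=1 PC=1
Step 2: PC=1 exec 'MOV B, C'. After: A=0 B=0 C=0 D=0 ZF=1 PC=2
Step 3: PC=2 exec 'MUL C, D'. After: A=0 B=0 C=0 D=0 ZF=1 PC=3
Step 4: PC=3 exec 'MUL A, B'. After: A=0 B=0 C=0 D=0 ZF=1 PC=4
Step 5: PC=4 exec 'ADD D, 3'. After: A=0 B=0 C=0 D=3 ZF=0 PC=5
Step 6: PC=5 exec 'MOV D, 12'. After: A=0 B=0 C=0 D=12 ZF=0 PC=6
Step 7: PC=6 exec 'MOV D, -5'. After: A=0 B=0 C=0 D=-5 ZF=0 PC=7
Step 8: PC=7 exec 'MOV C, 1'. After: A=0 B=0 C=1 D=-5 ZF=0 PC=8
Step 9: PC=8 exec 'MUL D, 2'. After: A=0 B=0 C=1 D=-10 ZF=0 PC=9
Step 10: PC=9 exec 'HALT'. After: A=0 B=0 C=1 D=-10 ZF=0 PC=9 HALTED
Total instructions executed: 10

Answer: 10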